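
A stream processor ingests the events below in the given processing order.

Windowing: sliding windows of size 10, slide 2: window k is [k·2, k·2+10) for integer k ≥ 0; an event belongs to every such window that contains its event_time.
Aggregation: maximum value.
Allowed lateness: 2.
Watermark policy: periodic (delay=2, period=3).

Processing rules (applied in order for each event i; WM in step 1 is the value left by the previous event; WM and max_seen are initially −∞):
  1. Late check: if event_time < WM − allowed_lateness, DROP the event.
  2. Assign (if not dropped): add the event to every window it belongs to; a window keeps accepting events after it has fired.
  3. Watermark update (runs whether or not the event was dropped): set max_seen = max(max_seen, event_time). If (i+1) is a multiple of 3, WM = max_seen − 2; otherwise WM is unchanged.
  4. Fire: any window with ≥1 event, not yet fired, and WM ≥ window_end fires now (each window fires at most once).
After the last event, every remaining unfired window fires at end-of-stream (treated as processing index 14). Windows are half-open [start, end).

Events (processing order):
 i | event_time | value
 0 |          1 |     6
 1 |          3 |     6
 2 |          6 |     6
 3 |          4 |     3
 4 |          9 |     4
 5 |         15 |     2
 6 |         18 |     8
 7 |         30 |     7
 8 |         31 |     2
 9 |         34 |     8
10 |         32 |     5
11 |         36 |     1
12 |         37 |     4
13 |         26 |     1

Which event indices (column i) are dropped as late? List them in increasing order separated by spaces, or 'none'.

13

i=0 t=1 v=6: → [0,10); WM=−∞
i=1 t=3 v=6: → [2,12),[0,10); WM=−∞
i=2 t=6 v=6: → [6,16),[4,14),[2,12),[0,10); WM=4
i=3 t=4 v=3: → [4,14),[2,12),[0,10); WM=4
i=4 t=9 v=4: → [8,18),[6,16),[4,14),[2,12),[0,10); WM=4
i=5 t=15 v=2: → [14,24),[12,22),[10,20),[8,18),[6,16); WM=13; [0,10) fires=6 [2,12) fires=6
i=6 t=18 v=8: → [18,28),[16,26),[14,24),[12,22),[10,20); WM=13
i=7 t=30 v=7: → [30,40),[28,38),[26,36),[24,34),[22,32); WM=13
i=8 t=31 v=2: → [30,40),[28,38),[26,36),[24,34),[22,32); WM=29; [4,14) fires=6 [6,16) fires=6 [8,18) fires=4 [10,20) fires=8 [12,22) fires=8 [14,24) fires=8 [16,26) fires=8 [18,28) fires=8
i=9 t=34 v=8: → [34,44),[32,42),[30,40),[28,38),[26,36); WM=29
i=10 t=32 v=5: → [32,42),[30,40),[28,38),[26,36),[24,34); WM=29
i=11 t=36 v=1: → [36,46),[34,44),[32,42),[30,40),[28,38); WM=34; [22,32) fires=7 [24,34) fires=7
i=12 t=37 v=4: → [36,46),[34,44),[32,42),[30,40),[28,38); WM=34
i=13 t=26 v=1: DROP (t<34-2); WM=34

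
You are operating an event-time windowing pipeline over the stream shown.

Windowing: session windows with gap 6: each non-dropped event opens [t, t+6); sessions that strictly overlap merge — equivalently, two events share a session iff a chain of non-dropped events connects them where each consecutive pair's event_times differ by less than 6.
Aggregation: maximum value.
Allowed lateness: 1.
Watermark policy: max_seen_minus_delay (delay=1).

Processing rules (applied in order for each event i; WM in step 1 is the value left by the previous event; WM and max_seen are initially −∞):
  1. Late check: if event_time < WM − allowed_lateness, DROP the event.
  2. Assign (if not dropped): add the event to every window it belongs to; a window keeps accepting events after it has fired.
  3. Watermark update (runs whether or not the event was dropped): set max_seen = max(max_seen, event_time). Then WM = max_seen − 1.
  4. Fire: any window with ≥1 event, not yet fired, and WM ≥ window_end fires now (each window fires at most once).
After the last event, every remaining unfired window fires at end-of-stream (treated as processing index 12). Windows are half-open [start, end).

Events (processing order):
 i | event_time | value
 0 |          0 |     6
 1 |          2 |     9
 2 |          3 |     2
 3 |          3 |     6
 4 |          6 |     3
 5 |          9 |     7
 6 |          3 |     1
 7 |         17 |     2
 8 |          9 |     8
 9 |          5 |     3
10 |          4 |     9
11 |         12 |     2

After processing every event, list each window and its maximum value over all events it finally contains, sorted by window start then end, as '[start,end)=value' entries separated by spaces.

[0,15)=9 [17,23)=2

i=0 t=0 v=6: → [0,6); WM=-1
i=1 t=2 v=9: → [0,8); WM=1
i=2 t=3 v=2: → [0,9); WM=2
i=3 t=3 v=6: → [0,9); WM=2
i=4 t=6 v=3: → [0,12); WM=5
i=5 t=9 v=7: → [0,15); WM=8
i=6 t=3 v=1: DROP (t<8-1); WM=8
i=7 t=17 v=2: → [17,23); WM=16
i=8 t=9 v=8: DROP (t<16-1); WM=16
i=9 t=5 v=3: DROP (t<16-1); WM=16
i=10 t=4 v=9: DROP (t<16-1); WM=16
i=11 t=12 v=2: DROP (t<16-1); WM=16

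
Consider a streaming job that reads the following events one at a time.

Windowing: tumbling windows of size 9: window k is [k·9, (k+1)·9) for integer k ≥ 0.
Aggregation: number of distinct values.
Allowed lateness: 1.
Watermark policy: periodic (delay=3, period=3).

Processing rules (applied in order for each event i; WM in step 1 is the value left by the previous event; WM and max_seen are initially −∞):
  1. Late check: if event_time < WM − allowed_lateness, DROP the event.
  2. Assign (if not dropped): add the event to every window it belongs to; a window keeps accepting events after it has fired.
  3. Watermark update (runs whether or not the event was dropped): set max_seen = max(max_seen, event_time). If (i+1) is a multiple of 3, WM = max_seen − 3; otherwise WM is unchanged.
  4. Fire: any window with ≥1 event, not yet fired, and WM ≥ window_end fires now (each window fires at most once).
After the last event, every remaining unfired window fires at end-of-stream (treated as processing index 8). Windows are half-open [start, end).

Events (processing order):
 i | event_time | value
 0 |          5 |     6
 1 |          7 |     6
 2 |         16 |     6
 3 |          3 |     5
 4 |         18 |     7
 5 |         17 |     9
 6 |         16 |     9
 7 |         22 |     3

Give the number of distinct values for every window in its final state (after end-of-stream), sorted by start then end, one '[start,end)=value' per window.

i=0 t=5 v=6: → [0,9); WM=−∞
i=1 t=7 v=6: → [0,9); WM=−∞
i=2 t=16 v=6: → [9,18); WM=13; [0,9) fires=1
i=3 t=3 v=5: DROP (t<13-1); WM=13
i=4 t=18 v=7: → [18,27); WM=13
i=5 t=17 v=9: → [9,18); WM=15
i=6 t=16 v=9: → [9,18); WM=15
i=7 t=22 v=3: → [18,27); WM=15

[0,9)=1 [9,18)=2 [18,27)=2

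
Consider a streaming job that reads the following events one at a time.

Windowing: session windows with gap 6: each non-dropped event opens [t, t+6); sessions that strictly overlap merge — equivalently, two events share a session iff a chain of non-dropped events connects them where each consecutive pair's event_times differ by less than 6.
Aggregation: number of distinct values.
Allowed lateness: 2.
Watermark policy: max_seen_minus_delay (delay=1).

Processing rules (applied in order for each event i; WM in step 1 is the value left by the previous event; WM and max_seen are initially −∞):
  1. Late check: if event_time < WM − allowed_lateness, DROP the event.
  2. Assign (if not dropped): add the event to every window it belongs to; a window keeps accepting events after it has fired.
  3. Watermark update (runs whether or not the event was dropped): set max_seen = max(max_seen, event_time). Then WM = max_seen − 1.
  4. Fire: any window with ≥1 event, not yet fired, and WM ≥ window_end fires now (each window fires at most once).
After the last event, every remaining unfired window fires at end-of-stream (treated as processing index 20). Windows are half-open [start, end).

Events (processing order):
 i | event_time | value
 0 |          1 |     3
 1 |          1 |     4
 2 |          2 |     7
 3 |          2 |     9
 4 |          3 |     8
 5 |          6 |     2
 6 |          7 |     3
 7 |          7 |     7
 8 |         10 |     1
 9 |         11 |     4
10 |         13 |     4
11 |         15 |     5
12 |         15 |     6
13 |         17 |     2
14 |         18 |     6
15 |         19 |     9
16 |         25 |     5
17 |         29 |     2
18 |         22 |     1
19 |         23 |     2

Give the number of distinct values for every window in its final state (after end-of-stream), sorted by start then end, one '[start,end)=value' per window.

[1,25)=9 [25,35)=2

i=0 t=1 v=3: → [1,7); WM=0
i=1 t=1 v=4: → [1,7); WM=0
i=2 t=2 v=7: → [1,8); WM=1
i=3 t=2 v=9: → [1,8); WM=1
i=4 t=3 v=8: → [1,9); WM=2
i=5 t=6 v=2: → [1,12); WM=5
i=6 t=7 v=3: → [1,13); WM=6
i=7 t=7 v=7: → [1,13); WM=6
i=8 t=10 v=1: → [1,16); WM=9
i=9 t=11 v=4: → [1,17); WM=10
i=10 t=13 v=4: → [1,19); WM=12
i=11 t=15 v=5: → [1,21); WM=14
i=12 t=15 v=6: → [1,21); WM=14
i=13 t=17 v=2: → [1,23); WM=16
i=14 t=18 v=6: → [1,24); WM=17
i=15 t=19 v=9: → [1,25); WM=18
i=16 t=25 v=5: → [25,31); WM=24
i=17 t=29 v=2: → [25,35); WM=28
i=18 t=22 v=1: DROP (t<28-2); WM=28
i=19 t=23 v=2: DROP (t<28-2); WM=28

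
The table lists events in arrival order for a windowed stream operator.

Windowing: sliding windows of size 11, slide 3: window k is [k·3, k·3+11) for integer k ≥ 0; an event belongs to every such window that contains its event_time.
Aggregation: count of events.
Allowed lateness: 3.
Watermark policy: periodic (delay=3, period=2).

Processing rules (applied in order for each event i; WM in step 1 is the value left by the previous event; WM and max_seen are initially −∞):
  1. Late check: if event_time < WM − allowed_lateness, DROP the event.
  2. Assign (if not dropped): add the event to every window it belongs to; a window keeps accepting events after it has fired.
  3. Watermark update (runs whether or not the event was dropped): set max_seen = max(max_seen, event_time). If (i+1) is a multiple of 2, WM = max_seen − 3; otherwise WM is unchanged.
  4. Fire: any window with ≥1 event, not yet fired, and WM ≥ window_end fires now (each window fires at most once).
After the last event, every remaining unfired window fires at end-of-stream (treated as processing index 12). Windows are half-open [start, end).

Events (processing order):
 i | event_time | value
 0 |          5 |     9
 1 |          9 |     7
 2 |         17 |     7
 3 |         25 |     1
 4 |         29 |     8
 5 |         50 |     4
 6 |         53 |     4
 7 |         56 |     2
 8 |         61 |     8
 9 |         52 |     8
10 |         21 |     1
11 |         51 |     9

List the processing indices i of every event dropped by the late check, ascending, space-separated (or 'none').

i=0 t=5 v=9: → [3,14),[0,11); WM=−∞
i=1 t=9 v=7: → [9,20),[6,17),[3,14),[0,11); WM=6
i=2 t=17 v=7: → [15,26),[12,23),[9,20); WM=6
i=3 t=25 v=1: → [24,35),[21,32),[18,29),[15,26); WM=22; [0,11) fires=2 [3,14) fires=2 [6,17) fires=1 [9,20) fires=2
i=4 t=29 v=8: → [27,38),[24,35),[21,32); WM=22
i=5 t=50 v=4: → [48,59),[45,56),[42,53); WM=47; [12,23) fires=1 [15,26) fires=2 [18,29) fires=1 [21,32) fires=2 [24,35) fires=2 [27,38) fires=1
i=6 t=53 v=4: → [51,62),[48,59),[45,56); WM=47
i=7 t=56 v=2: → [54,65),[51,62),[48,59); WM=53; [42,53) fires=1
i=8 t=61 v=8: → [60,71),[57,68),[54,65),[51,62); WM=53
i=9 t=52 v=8: → [51,62),[48,59),[45,56),[42,53); WM=58; [45,56) fires=3
i=10 t=21 v=1: DROP (t<58-3); WM=58
i=11 t=51 v=9: DROP (t<58-3); WM=58

10 11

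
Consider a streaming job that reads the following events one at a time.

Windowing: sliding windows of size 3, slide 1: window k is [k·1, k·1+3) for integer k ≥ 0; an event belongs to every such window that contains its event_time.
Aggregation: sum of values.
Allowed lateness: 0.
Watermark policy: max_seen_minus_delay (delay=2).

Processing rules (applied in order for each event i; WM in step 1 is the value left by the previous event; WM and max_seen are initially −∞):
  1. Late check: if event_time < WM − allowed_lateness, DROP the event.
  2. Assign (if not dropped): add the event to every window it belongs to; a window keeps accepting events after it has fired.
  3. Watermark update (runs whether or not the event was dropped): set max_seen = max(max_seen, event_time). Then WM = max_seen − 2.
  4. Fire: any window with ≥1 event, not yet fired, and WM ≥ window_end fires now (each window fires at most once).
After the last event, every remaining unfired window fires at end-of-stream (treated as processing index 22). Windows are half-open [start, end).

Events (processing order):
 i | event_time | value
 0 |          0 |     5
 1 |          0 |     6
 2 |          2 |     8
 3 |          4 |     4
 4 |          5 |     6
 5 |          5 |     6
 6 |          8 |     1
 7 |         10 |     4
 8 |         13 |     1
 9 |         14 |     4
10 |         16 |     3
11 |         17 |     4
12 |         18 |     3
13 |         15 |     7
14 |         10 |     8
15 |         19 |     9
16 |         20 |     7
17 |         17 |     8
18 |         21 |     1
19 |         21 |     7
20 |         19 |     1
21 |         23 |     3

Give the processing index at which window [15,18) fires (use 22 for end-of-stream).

i=0 t=0 v=5: → [0,3); WM=-2
i=1 t=0 v=6: → [0,3); WM=-2
i=2 t=2 v=8: → [2,5),[1,4),[0,3); WM=0
i=3 t=4 v=4: → [4,7),[3,6),[2,5); WM=2
i=4 t=5 v=6: → [5,8),[4,7),[3,6); WM=3; [0,3) fires=19
i=5 t=5 v=6: → [5,8),[4,7),[3,6); WM=3
i=6 t=8 v=1: → [8,11),[7,10),[6,9); WM=6; [1,4) fires=8 [2,5) fires=12 [3,6) fires=16
i=7 t=10 v=4: → [10,13),[9,12),[8,11); WM=8; [4,7) fires=16 [5,8) fires=12
i=8 t=13 v=1: → [13,16),[12,15),[11,14); WM=11; [6,9) fires=1 [7,10) fires=1 [8,11) fires=5
i=9 t=14 v=4: → [14,17),[13,16),[12,15); WM=12; [9,12) fires=4
i=10 t=16 v=3: → [16,19),[15,18),[14,17); WM=14; [10,13) fires=4 [11,14) fires=1
i=11 t=17 v=4: → [17,20),[16,19),[15,18); WM=15; [12,15) fires=5
i=12 t=18 v=3: → [18,21),[17,20),[16,19); WM=16; [13,16) fires=5
i=13 t=15 v=7: DROP (t<16-0); WM=16
i=14 t=10 v=8: DROP (t<16-0); WM=16
i=15 t=19 v=9: → [19,22),[18,21),[17,20); WM=17; [14,17) fires=7
i=16 t=20 v=7: → [20,23),[19,22),[18,21); WM=18; [15,18) fires=7
i=17 t=17 v=8: DROP (t<18-0); WM=18
i=18 t=21 v=1: → [21,24),[20,23),[19,22); WM=19; [16,19) fires=10
i=19 t=21 v=7: → [21,24),[20,23),[19,22); WM=19
i=20 t=19 v=1: → [19,22),[18,21),[17,20); WM=19
i=21 t=23 v=3: → [23,26),[22,25),[21,24); WM=21; [17,20) fires=17 [18,21) fires=20

16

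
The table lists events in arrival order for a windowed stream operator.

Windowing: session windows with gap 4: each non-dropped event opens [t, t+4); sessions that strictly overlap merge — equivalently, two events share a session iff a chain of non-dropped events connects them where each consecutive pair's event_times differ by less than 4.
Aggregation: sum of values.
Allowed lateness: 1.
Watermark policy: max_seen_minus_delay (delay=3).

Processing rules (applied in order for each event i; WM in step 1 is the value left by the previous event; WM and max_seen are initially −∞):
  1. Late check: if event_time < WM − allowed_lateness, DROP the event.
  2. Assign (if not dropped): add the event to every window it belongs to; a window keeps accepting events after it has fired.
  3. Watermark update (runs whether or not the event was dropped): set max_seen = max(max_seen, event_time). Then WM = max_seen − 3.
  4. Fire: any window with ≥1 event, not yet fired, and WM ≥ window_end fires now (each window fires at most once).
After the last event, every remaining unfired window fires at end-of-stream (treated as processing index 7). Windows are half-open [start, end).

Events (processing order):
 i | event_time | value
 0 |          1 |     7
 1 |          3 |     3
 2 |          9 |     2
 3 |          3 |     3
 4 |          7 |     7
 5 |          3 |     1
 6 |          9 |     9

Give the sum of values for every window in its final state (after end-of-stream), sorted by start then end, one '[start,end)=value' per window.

[1,7)=10 [7,13)=18

i=0 t=1 v=7: → [1,5); WM=-2
i=1 t=3 v=3: → [1,7); WM=0
i=2 t=9 v=2: → [9,13); WM=6
i=3 t=3 v=3: DROP (t<6-1); WM=6
i=4 t=7 v=7: → [7,13); WM=6
i=5 t=3 v=1: DROP (t<6-1); WM=6
i=6 t=9 v=9: → [7,13); WM=6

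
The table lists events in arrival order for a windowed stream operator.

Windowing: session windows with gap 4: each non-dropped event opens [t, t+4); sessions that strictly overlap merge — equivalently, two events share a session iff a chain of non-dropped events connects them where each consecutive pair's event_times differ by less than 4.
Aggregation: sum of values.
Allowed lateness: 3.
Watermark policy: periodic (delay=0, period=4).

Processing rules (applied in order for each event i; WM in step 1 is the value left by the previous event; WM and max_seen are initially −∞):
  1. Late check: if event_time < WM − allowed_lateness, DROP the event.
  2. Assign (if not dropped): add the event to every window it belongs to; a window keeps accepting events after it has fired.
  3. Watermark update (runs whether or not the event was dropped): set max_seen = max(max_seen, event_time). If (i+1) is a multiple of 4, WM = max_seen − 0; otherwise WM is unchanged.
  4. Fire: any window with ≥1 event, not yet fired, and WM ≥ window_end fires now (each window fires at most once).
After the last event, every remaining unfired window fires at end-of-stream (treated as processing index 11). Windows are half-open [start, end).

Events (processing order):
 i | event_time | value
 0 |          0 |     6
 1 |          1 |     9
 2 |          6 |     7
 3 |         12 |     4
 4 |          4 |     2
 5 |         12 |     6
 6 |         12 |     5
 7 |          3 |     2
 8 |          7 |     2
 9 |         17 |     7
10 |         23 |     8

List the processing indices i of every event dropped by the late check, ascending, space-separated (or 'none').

i=0 t=0 v=6: → [0,4); WM=−∞
i=1 t=1 v=9: → [0,5); WM=−∞
i=2 t=6 v=7: → [6,10); WM=−∞
i=3 t=12 v=4: → [12,16); WM=12
i=4 t=4 v=2: DROP (t<12-3); WM=12
i=5 t=12 v=6: → [12,16); WM=12
i=6 t=12 v=5: → [12,16); WM=12
i=7 t=3 v=2: DROP (t<12-3); WM=12
i=8 t=7 v=2: DROP (t<12-3); WM=12
i=9 t=17 v=7: → [17,21); WM=12
i=10 t=23 v=8: → [23,27); WM=12

4 7 8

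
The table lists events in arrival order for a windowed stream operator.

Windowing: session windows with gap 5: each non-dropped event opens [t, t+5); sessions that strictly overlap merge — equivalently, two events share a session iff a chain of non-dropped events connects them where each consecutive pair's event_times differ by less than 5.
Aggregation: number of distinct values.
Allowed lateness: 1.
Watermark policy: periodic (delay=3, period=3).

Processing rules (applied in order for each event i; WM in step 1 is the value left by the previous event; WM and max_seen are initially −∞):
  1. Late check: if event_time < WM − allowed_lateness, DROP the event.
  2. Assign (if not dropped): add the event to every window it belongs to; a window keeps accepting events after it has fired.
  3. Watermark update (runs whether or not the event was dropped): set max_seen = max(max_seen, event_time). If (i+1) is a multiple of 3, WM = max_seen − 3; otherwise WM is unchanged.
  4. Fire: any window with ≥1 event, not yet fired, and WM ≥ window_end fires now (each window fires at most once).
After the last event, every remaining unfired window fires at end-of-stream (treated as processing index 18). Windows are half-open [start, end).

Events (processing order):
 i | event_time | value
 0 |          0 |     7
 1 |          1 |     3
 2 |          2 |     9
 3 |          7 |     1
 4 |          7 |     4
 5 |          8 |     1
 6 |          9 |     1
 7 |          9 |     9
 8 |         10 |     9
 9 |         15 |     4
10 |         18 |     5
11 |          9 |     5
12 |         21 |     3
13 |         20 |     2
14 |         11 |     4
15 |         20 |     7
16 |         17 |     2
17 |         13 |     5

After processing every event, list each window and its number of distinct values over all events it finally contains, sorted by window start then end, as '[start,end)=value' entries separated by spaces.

[0,7)=3 [7,15)=4 [15,26)=5

i=0 t=0 v=7: → [0,5); WM=−∞
i=1 t=1 v=3: → [0,6); WM=−∞
i=2 t=2 v=9: → [0,7); WM=-1
i=3 t=7 v=1: → [7,12); WM=-1
i=4 t=7 v=4: → [7,12); WM=-1
i=5 t=8 v=1: → [7,13); WM=5
i=6 t=9 v=1: → [7,14); WM=5
i=7 t=9 v=9: → [7,14); WM=5
i=8 t=10 v=9: → [7,15); WM=7
i=9 t=15 v=4: → [15,20); WM=7
i=10 t=18 v=5: → [15,23); WM=7
i=11 t=9 v=5: → [7,15); WM=15
i=12 t=21 v=3: → [15,26); WM=15
i=13 t=20 v=2: → [15,26); WM=15
i=14 t=11 v=4: DROP (t<15-1); WM=18
i=15 t=20 v=7: → [15,26); WM=18
i=16 t=17 v=2: → [15,26); WM=18
i=17 t=13 v=5: DROP (t<18-1); WM=18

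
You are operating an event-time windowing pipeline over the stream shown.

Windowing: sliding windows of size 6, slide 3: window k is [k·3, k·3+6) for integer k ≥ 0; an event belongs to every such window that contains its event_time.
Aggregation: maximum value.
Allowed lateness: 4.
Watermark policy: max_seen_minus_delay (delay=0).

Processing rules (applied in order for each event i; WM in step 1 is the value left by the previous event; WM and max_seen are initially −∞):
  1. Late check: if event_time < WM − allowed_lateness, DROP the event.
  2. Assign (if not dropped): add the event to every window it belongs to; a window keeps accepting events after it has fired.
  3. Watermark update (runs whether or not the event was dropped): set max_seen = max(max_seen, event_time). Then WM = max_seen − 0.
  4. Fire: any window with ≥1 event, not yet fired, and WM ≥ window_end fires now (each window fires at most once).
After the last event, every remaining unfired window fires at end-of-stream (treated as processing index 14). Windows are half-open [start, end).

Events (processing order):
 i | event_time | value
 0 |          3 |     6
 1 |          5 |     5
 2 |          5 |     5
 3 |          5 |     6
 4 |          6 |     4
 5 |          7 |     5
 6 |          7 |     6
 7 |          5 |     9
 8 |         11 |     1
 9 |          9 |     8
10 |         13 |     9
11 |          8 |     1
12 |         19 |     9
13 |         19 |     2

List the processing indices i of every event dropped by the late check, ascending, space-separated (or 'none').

i=0 t=3 v=6: → [3,9),[0,6); WM=3
i=1 t=5 v=5: → [3,9),[0,6); WM=5
i=2 t=5 v=5: → [3,9),[0,6); WM=5
i=3 t=5 v=6: → [3,9),[0,6); WM=5
i=4 t=6 v=4: → [6,12),[3,9); WM=6; [0,6) fires=6
i=5 t=7 v=5: → [6,12),[3,9); WM=7
i=6 t=7 v=6: → [6,12),[3,9); WM=7
i=7 t=5 v=9: → [3,9),[0,6); WM=7
i=8 t=11 v=1: → [9,15),[6,12); WM=11; [3,9) fires=9
i=9 t=9 v=8: → [9,15),[6,12); WM=11
i=10 t=13 v=9: → [12,18),[9,15); WM=13; [6,12) fires=8
i=11 t=8 v=1: DROP (t<13-4); WM=13
i=12 t=19 v=9: → [18,24),[15,21); WM=19; [9,15) fires=9 [12,18) fires=9
i=13 t=19 v=2: → [18,24),[15,21); WM=19

11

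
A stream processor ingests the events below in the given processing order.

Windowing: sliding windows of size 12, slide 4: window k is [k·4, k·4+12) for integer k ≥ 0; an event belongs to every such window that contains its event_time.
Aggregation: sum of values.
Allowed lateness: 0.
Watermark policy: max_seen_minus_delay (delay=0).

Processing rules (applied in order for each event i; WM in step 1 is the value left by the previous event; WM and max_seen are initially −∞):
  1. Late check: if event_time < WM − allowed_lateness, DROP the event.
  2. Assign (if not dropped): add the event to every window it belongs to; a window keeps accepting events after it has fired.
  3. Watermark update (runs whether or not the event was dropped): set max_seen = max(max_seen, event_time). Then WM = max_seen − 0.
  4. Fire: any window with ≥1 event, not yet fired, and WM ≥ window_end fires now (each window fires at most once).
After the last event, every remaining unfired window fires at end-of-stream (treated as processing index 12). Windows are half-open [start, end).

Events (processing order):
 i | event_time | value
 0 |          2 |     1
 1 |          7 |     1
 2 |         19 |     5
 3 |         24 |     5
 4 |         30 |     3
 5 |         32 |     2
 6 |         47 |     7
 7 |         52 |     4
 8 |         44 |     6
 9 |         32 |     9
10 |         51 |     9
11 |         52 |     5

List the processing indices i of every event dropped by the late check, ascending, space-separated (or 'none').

i=0 t=2 v=1: → [0,12); WM=2
i=1 t=7 v=1: → [4,16),[0,12); WM=7
i=2 t=19 v=5: → [16,28),[12,24),[8,20); WM=19; [0,12) fires=2 [4,16) fires=1
i=3 t=24 v=5: → [24,36),[20,32),[16,28); WM=24; [8,20) fires=5 [12,24) fires=5
i=4 t=30 v=3: → [28,40),[24,36),[20,32); WM=30; [16,28) fires=10
i=5 t=32 v=2: → [32,44),[28,40),[24,36); WM=32; [20,32) fires=8
i=6 t=47 v=7: → [44,56),[40,52),[36,48); WM=47; [24,36) fires=10 [28,40) fires=5 [32,44) fires=2
i=7 t=52 v=4: → [52,64),[48,60),[44,56); WM=52; [36,48) fires=7 [40,52) fires=7
i=8 t=44 v=6: DROP (t<52-0); WM=52
i=9 t=32 v=9: DROP (t<52-0); WM=52
i=10 t=51 v=9: DROP (t<52-0); WM=52
i=11 t=52 v=5: → [52,64),[48,60),[44,56); WM=52

8 9 10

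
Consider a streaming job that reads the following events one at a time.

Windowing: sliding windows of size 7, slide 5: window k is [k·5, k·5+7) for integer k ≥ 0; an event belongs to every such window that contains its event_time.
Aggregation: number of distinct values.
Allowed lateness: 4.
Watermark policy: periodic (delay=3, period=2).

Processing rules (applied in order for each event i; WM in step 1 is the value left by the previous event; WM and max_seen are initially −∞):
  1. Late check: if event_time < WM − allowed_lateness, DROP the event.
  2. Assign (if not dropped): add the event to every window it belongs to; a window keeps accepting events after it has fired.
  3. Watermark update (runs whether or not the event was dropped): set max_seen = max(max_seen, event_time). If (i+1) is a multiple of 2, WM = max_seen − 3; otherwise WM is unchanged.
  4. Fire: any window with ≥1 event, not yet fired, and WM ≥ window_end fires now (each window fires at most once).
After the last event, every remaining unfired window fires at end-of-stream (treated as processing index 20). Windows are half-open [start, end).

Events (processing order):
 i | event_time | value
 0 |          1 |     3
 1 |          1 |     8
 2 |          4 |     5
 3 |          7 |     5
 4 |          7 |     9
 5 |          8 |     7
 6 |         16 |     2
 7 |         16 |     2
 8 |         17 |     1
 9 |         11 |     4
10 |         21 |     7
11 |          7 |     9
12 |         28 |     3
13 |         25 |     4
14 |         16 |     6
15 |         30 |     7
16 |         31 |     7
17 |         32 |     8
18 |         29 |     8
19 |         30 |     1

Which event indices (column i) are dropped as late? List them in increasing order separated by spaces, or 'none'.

11 14

i=0 t=1 v=3: → [0,7); WM=−∞
i=1 t=1 v=8: → [0,7); WM=-2
i=2 t=4 v=5: → [0,7); WM=-2
i=3 t=7 v=5: → [5,12); WM=4
i=4 t=7 v=9: → [5,12); WM=4
i=5 t=8 v=7: → [5,12); WM=5
i=6 t=16 v=2: → [15,22),[10,17); WM=5
i=7 t=16 v=2: → [15,22),[10,17); WM=13; [0,7) fires=3 [5,12) fires=3
i=8 t=17 v=1: → [15,22); WM=13
i=9 t=11 v=4: → [10,17),[5,12); WM=14
i=10 t=21 v=7: → [20,27),[15,22); WM=14
i=11 t=7 v=9: DROP (t<14-4); WM=18; [10,17) fires=2
i=12 t=28 v=3: → [25,32); WM=18
i=13 t=25 v=4: → [25,32),[20,27); WM=25; [15,22) fires=3
i=14 t=16 v=6: DROP (t<25-4); WM=25
i=15 t=30 v=7: → [30,37),[25,32); WM=27; [20,27) fires=2
i=16 t=31 v=7: → [30,37),[25,32); WM=27
i=17 t=32 v=8: → [30,37); WM=29
i=18 t=29 v=8: → [25,32); WM=29
i=19 t=30 v=1: → [30,37),[25,32); WM=29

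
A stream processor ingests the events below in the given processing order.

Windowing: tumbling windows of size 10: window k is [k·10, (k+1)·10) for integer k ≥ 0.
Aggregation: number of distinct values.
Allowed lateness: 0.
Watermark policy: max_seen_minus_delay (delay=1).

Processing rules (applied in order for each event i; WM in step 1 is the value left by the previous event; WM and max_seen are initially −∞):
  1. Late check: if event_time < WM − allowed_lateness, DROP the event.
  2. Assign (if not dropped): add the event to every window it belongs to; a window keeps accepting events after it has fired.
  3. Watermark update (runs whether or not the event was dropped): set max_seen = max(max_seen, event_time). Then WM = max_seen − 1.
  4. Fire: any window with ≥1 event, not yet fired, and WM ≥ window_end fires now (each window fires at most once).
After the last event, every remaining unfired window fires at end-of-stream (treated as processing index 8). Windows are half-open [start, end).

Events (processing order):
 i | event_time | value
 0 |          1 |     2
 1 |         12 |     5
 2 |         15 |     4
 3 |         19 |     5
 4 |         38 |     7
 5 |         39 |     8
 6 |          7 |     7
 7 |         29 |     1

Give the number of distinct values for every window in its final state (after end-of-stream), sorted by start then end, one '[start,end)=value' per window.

i=0 t=1 v=2: → [0,10); WM=0
i=1 t=12 v=5: → [10,20); WM=11; [0,10) fires=1
i=2 t=15 v=4: → [10,20); WM=14
i=3 t=19 v=5: → [10,20); WM=18
i=4 t=38 v=7: → [30,40); WM=37; [10,20) fires=2
i=5 t=39 v=8: → [30,40); WM=38
i=6 t=7 v=7: DROP (t<38-0); WM=38
i=7 t=29 v=1: DROP (t<38-0); WM=38

[0,10)=1 [10,20)=2 [30,40)=2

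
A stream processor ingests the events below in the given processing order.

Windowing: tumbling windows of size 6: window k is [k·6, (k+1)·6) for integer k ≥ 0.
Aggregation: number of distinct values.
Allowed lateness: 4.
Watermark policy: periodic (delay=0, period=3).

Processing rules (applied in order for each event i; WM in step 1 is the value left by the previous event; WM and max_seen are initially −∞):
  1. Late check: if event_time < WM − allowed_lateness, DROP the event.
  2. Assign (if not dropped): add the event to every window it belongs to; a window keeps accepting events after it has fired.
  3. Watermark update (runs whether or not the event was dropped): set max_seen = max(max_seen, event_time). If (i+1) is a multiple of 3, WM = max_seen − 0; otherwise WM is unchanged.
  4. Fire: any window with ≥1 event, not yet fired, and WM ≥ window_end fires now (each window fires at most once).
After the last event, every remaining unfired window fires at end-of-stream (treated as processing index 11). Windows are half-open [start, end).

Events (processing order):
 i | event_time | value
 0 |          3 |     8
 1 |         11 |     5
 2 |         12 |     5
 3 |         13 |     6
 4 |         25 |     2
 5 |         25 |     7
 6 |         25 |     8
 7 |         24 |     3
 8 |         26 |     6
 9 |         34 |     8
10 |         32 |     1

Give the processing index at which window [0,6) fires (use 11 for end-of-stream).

2

i=0 t=3 v=8: → [0,6); WM=−∞
i=1 t=11 v=5: → [6,12); WM=−∞
i=2 t=12 v=5: → [12,18); WM=12; [0,6) fires=1 [6,12) fires=1
i=3 t=13 v=6: → [12,18); WM=12
i=4 t=25 v=2: → [24,30); WM=12
i=5 t=25 v=7: → [24,30); WM=25; [12,18) fires=2
i=6 t=25 v=8: → [24,30); WM=25
i=7 t=24 v=3: → [24,30); WM=25
i=8 t=26 v=6: → [24,30); WM=26
i=9 t=34 v=8: → [30,36); WM=26
i=10 t=32 v=1: → [30,36); WM=26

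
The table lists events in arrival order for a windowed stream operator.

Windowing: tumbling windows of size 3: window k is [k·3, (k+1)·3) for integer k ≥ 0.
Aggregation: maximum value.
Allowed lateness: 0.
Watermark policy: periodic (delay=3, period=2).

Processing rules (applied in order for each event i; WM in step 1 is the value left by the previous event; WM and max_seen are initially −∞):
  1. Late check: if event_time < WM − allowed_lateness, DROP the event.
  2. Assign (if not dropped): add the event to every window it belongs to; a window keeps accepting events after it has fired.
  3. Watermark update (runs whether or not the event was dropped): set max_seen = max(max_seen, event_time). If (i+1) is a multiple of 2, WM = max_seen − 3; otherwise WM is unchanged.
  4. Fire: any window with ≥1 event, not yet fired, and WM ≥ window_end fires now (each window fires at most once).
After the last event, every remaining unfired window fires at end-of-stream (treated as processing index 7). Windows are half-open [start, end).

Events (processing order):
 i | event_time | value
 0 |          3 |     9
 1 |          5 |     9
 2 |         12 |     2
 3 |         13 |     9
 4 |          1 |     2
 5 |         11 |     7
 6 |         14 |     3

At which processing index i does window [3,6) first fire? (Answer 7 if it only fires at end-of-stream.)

3

i=0 t=3 v=9: → [3,6); WM=−∞
i=1 t=5 v=9: → [3,6); WM=2
i=2 t=12 v=2: → [12,15); WM=2
i=3 t=13 v=9: → [12,15); WM=10; [3,6) fires=9
i=4 t=1 v=2: DROP (t<10-0); WM=10
i=5 t=11 v=7: → [9,12); WM=10
i=6 t=14 v=3: → [12,15); WM=10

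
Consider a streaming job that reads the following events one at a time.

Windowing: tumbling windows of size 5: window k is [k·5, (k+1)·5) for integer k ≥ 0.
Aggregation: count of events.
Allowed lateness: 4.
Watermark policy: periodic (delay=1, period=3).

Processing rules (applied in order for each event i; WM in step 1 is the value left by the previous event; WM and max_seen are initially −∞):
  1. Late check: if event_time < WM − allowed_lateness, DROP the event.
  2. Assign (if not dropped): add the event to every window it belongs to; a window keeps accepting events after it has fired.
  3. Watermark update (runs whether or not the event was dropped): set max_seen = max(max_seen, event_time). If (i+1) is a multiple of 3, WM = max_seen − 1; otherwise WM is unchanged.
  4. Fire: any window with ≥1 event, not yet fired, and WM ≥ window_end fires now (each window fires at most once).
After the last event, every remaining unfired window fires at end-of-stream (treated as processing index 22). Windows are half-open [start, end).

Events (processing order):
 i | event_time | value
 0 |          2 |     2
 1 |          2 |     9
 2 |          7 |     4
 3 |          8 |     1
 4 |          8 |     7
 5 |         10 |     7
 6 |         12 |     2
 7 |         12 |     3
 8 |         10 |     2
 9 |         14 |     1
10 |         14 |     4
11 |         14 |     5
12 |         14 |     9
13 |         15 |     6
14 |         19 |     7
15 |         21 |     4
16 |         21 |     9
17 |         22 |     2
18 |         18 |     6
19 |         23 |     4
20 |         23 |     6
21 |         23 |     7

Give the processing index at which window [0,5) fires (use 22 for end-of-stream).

i=0 t=2 v=2: → [0,5); WM=−∞
i=1 t=2 v=9: → [0,5); WM=−∞
i=2 t=7 v=4: → [5,10); WM=6; [0,5) fires=2
i=3 t=8 v=1: → [5,10); WM=6
i=4 t=8 v=7: → [5,10); WM=6
i=5 t=10 v=7: → [10,15); WM=9
i=6 t=12 v=2: → [10,15); WM=9
i=7 t=12 v=3: → [10,15); WM=9
i=8 t=10 v=2: → [10,15); WM=11; [5,10) fires=3
i=9 t=14 v=1: → [10,15); WM=11
i=10 t=14 v=4: → [10,15); WM=11
i=11 t=14 v=5: → [10,15); WM=13
i=12 t=14 v=9: → [10,15); WM=13
i=13 t=15 v=6: → [15,20); WM=13
i=14 t=19 v=7: → [15,20); WM=18; [10,15) fires=8
i=15 t=21 v=4: → [20,25); WM=18
i=16 t=21 v=9: → [20,25); WM=18
i=17 t=22 v=2: → [20,25); WM=21; [15,20) fires=2
i=18 t=18 v=6: → [15,20); WM=21
i=19 t=23 v=4: → [20,25); WM=21
i=20 t=23 v=6: → [20,25); WM=22
i=21 t=23 v=7: → [20,25); WM=22

2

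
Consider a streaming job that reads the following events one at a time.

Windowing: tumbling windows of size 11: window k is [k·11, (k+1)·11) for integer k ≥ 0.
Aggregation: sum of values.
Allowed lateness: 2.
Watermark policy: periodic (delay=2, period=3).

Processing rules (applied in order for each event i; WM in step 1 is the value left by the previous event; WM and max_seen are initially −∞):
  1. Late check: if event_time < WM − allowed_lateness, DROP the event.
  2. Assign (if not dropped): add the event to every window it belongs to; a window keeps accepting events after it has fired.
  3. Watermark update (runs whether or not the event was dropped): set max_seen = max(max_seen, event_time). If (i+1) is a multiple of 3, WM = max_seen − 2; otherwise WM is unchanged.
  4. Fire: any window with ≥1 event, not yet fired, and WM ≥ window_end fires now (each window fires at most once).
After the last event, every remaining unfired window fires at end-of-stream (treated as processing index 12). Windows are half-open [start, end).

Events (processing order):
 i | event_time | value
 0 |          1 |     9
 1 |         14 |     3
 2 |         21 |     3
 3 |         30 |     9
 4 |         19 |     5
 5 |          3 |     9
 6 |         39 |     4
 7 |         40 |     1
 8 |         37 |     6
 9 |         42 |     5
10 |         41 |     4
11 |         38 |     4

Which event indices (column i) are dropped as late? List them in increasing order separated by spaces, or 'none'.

5

i=0 t=1 v=9: → [0,11); WM=−∞
i=1 t=14 v=3: → [11,22); WM=−∞
i=2 t=21 v=3: → [11,22); WM=19; [0,11) fires=9
i=3 t=30 v=9: → [22,33); WM=19
i=4 t=19 v=5: → [11,22); WM=19
i=5 t=3 v=9: DROP (t<19-2); WM=28; [11,22) fires=11
i=6 t=39 v=4: → [33,44); WM=28
i=7 t=40 v=1: → [33,44); WM=28
i=8 t=37 v=6: → [33,44); WM=38; [22,33) fires=9
i=9 t=42 v=5: → [33,44); WM=38
i=10 t=41 v=4: → [33,44); WM=38
i=11 t=38 v=4: → [33,44); WM=40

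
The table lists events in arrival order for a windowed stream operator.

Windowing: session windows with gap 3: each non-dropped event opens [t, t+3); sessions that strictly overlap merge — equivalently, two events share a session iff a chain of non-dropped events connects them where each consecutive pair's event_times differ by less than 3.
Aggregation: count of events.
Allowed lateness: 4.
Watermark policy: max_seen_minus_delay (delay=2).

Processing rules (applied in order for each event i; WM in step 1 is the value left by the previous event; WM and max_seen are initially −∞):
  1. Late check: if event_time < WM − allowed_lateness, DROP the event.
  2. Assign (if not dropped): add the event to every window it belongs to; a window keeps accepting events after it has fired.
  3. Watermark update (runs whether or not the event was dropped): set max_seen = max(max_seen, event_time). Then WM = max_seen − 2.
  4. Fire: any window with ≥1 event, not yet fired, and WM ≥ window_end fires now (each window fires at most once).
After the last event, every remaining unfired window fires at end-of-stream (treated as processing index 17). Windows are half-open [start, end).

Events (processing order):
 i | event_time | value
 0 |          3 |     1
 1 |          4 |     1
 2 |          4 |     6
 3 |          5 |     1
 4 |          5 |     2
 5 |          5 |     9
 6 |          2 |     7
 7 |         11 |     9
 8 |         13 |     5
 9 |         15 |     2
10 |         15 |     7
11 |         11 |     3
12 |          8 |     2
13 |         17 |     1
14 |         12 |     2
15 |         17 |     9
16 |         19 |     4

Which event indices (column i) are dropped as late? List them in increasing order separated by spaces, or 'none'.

i=0 t=3 v=1: → [3,6); WM=1
i=1 t=4 v=1: → [3,7); WM=2
i=2 t=4 v=6: → [3,7); WM=2
i=3 t=5 v=1: → [3,8); WM=3
i=4 t=5 v=2: → [3,8); WM=3
i=5 t=5 v=9: → [3,8); WM=3
i=6 t=2 v=7: → [2,8); WM=3
i=7 t=11 v=9: → [11,14); WM=9
i=8 t=13 v=5: → [11,16); WM=11
i=9 t=15 v=2: → [11,18); WM=13
i=10 t=15 v=7: → [11,18); WM=13
i=11 t=11 v=3: → [11,18); WM=13
i=12 t=8 v=2: DROP (t<13-4); WM=13
i=13 t=17 v=1: → [11,20); WM=15
i=14 t=12 v=2: → [11,20); WM=15
i=15 t=17 v=9: → [11,20); WM=15
i=16 t=19 v=4: → [11,22); WM=17

12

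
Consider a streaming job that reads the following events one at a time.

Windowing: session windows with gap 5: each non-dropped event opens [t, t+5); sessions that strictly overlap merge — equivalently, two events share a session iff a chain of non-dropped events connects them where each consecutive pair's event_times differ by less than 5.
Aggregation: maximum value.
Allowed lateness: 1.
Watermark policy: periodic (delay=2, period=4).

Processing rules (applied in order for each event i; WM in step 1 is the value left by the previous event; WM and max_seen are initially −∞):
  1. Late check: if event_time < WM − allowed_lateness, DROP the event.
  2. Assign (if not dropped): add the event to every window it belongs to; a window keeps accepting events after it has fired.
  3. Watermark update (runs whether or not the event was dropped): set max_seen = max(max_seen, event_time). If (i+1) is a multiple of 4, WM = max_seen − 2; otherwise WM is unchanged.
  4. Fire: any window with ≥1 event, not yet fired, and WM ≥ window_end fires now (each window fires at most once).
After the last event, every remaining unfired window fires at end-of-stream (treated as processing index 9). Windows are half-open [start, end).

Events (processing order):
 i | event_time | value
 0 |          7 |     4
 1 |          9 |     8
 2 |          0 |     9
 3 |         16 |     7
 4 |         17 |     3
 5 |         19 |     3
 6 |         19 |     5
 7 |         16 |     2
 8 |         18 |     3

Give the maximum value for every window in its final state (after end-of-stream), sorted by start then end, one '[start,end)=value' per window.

i=0 t=7 v=4: → [7,12); WM=−∞
i=1 t=9 v=8: → [7,14); WM=−∞
i=2 t=0 v=9: → [0,5); WM=−∞
i=3 t=16 v=7: → [16,21); WM=14
i=4 t=17 v=3: → [16,22); WM=14
i=5 t=19 v=3: → [16,24); WM=14
i=6 t=19 v=5: → [16,24); WM=14
i=7 t=16 v=2: → [16,24); WM=17
i=8 t=18 v=3: → [16,24); WM=17

[0,5)=9 [7,14)=8 [16,24)=7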